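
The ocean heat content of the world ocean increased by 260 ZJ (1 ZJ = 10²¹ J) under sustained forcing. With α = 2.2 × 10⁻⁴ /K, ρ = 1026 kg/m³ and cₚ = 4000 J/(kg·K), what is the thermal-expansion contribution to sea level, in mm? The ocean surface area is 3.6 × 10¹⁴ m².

39 mm of thermosteric rise

Per unit area: Q = 260×10²¹ / (3.6×10¹⁴) ≈ 7.222×10⁸ J/m²
Δh = αQ/(ρcₚ) = 2.2×10⁻⁴ × 7.222×10⁸ / (1026 × 4000) ≈ 0.038714 m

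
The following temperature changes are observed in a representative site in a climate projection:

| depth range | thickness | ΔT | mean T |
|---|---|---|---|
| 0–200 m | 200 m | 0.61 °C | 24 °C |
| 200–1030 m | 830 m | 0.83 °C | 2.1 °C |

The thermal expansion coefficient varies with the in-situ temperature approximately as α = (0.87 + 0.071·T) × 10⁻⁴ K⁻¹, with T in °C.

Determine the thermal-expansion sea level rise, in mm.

Layer 1: α = (0.87 + 0.071×24)×10⁻⁴ = 2.574×10⁻⁴ K⁻¹
Layer 2: α = (0.87 + 0.071×2.1)×10⁻⁴ = 1.0191×10⁻⁴ K⁻¹
200 × 0.61 × 2.574×10⁻⁴ = 0.0314028 m
Layer 2: 1.0191×10⁻⁴ × 0.83 × 830 = 0.070205799 m
Δh = 0.0314028 + 0.070205799 = 0.101608599 m ≈ 102 mm

102 mm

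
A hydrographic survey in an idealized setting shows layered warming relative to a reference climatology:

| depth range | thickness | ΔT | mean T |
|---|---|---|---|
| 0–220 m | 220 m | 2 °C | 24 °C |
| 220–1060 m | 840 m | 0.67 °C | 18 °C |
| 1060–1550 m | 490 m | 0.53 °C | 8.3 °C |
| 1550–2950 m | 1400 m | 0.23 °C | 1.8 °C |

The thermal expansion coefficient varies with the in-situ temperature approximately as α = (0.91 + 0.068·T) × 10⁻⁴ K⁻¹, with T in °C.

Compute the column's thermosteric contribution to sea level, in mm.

Layer 1: α = (0.91 + 0.068×24)×10⁻⁴ = 2.542×10⁻⁴ K⁻¹
Layer 2: α = (0.91 + 0.068×18)×10⁻⁴ = 2.134×10⁻⁴ K⁻¹
Layer 3: α = (0.91 + 0.068×8.3)×10⁻⁴ = 1.4744×10⁻⁴ K⁻¹
Layer 4: α = (0.91 + 0.068×1.8)×10⁻⁴ = 1.0324×10⁻⁴ K⁻¹
Layer 1: 220 × 2.542×10⁻⁴ × 2 = 0.111848 m
220–1060 m: 0.67 × 840 × 2.134×10⁻⁴ = 0.12010152 m
Layer 3: 490 × 1.4744×10⁻⁴ × 0.53 = 0.038290168 m
1550–2950 m: 1.0324×10⁻⁴ × 1400 × 0.23 = 0.03324328 m
Δh = 0.111848 + 0.12010152 + 0.038290168 + 0.03324328 = 0.303482968 m

Δh ≈ 303 mm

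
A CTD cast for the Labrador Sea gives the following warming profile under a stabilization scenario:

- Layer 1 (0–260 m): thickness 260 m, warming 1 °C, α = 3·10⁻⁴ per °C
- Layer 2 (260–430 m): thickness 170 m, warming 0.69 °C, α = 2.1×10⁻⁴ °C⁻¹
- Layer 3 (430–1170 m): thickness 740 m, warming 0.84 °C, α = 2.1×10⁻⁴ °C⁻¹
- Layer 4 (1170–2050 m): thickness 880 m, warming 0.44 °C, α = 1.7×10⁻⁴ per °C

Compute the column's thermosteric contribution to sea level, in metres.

0.299 m

0–260 m: 3×10⁻⁴ × 260 × 1 = 0.07800 m
260–430 m: 170 × 2.1×10⁻⁴ × 0.69 = 0.024633 m
740 × 0.84 × 2.1×10⁻⁴ = 0.130536 m
Layer 4: 880 × 1.7×10⁻⁴ × 0.44 = 0.065824 m
Δh = 0.07800 + 0.024633 + 0.130536 + 0.065824 = 0.298993 m ≈ 0.299 m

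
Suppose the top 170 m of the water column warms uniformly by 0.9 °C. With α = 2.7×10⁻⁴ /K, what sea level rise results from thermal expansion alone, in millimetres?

Δh = αΔT·H = 2.7×10⁻⁴ × 0.9 × 170 = 0.04131 m

Δh = 41.3 mm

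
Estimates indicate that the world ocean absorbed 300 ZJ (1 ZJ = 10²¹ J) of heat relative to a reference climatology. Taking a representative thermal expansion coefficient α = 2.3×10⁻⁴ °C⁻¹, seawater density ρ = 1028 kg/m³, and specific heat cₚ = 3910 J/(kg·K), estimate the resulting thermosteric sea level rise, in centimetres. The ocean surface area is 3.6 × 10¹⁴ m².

Per unit area: Q = 300×10²¹ / (3.6×10¹⁴) ≈ 8.333×10⁸ J/m²
Δh = αQ/(ρcₚ) = 2.3×10⁻⁴ × 8.333×10⁸ / (1028 × 3910) ≈ 0.047683 m

4.77 cm of thermosteric rise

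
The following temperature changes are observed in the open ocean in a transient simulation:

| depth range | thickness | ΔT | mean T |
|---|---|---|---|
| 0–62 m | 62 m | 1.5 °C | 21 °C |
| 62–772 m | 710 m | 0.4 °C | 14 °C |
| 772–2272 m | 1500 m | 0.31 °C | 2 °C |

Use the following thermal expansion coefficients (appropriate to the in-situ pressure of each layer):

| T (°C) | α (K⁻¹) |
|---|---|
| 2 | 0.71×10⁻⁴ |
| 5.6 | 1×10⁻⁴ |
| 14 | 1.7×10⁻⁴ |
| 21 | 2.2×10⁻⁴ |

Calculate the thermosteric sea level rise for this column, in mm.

about 102 mm

Layer 1 at 21 °C → α = 2.2×10⁻⁴ K⁻¹
Layer 2 at 14 °C → α = 1.7×10⁻⁴ K⁻¹
Layer 3 at 2 °C → α = 0.71×10⁻⁴ K⁻¹
Layer 1: 1.5 × 62 × 2.2×10⁻⁴ = 0.02046 m
62–772 m: 1.7×10⁻⁴ × 710 × 0.4 = 0.04828 m
0.31 × 1500 × 0.71×10⁻⁴ = 0.033015 m
Δh = 0.02046 + 0.04828 + 0.033015 = 0.101755 m ≈ 102 mm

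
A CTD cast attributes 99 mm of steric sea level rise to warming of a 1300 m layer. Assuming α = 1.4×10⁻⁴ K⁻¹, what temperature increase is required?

about 0.544 °C

ΔT = Δh/(αH) = 0.099 / (1.4×10⁻⁴ × 1300) ≈ 0.5440 °C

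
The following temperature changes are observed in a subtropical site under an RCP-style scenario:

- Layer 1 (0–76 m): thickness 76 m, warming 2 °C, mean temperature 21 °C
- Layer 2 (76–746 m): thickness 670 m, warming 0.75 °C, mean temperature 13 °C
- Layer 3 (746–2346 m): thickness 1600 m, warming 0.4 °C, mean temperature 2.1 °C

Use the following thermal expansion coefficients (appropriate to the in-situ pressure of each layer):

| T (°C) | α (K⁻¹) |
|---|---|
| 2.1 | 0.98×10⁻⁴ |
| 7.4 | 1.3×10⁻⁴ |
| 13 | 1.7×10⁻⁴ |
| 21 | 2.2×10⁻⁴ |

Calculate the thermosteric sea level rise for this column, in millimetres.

Δh ≈ 182 mm

Layer 1 at 21 °C → α = 2.2×10⁻⁴ K⁻¹
Layer 2 at 13 °C → α = 1.7×10⁻⁴ K⁻¹
Layer 3 at 2.1 °C → α = 0.98×10⁻⁴ K⁻¹
2.2×10⁻⁴ × 2 × 76 = 0.03344 m
1.7×10⁻⁴ × 670 × 0.75 = 0.085425 m
Layer 3: 1600 × 0.98×10⁻⁴ × 0.4 = 0.06272 m
Δh = 0.03344 + 0.085425 + 0.06272 = 0.181585 m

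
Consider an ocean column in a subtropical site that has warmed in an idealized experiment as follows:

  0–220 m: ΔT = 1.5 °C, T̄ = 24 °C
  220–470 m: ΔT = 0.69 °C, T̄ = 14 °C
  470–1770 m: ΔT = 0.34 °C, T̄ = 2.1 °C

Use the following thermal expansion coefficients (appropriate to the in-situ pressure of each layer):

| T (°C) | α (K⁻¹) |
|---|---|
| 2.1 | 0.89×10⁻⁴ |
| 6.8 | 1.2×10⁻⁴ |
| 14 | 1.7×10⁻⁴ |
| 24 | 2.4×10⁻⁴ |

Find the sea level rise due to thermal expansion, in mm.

148 mm

Layer 1 at 24 °C → α = 2.4×10⁻⁴ K⁻¹
Layer 2 at 14 °C → α = 1.7×10⁻⁴ K⁻¹
Layer 3 at 2.1 °C → α = 0.89×10⁻⁴ K⁻¹
0–220 m: 220 × 2.4×10⁻⁴ × 1.5 = 0.07920 m
Layer 2: 1.7×10⁻⁴ × 250 × 0.69 = 0.029325 m
470–1770 m: 1300 × 0.89×10⁻⁴ × 0.34 = 0.039338 m
Δh = 0.07920 + 0.029325 + 0.039338 = 0.147863 m ≈ 148 mm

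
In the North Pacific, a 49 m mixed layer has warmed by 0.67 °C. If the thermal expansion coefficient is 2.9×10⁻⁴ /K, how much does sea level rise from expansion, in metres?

Δh = αΔT·H = 2.9×10⁻⁴ × 0.67 × 49 = 0.0095207 m

about 0.00952 m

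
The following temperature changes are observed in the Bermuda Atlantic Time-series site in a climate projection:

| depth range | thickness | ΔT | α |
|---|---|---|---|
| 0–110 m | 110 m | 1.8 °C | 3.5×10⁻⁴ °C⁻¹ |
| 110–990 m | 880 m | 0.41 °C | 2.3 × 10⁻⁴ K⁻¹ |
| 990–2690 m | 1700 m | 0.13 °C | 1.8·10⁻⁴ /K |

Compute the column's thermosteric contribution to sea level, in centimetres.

Δh = 19 cm

3.5×10⁻⁴ × 1.8 × 110 = 0.06930 m
Layer 2: 880 × 0.41 × 2.3×10⁻⁴ = 0.082984 m
Layer 3: 1.8×10⁻⁴ × 1700 × 0.13 = 0.03978 m
Δh = 0.06930 + 0.082984 + 0.03978 = 0.192064 m ≈ 19 cm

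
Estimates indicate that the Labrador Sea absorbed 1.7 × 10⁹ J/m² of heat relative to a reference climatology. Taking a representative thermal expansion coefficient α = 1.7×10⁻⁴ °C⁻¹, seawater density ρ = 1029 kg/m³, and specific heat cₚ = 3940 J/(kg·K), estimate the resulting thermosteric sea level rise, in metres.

0.0713 m of thermosteric rise

Δh = αQ/(ρcₚ) = 1.7×10⁻⁴ × 1.7×10⁹ / (1029 × 3940) ≈ 0.071283 m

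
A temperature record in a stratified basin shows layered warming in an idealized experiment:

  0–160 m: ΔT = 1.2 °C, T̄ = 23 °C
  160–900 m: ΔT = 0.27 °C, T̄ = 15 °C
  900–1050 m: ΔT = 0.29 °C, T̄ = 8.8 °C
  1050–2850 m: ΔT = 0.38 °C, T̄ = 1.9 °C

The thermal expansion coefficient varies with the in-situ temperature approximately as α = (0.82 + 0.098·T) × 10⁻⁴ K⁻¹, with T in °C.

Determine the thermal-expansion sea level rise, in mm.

Δh = 180 mm

Layer 1: α = (0.82 + 0.098×23)×10⁻⁴ = 3.074×10⁻⁴ K⁻¹
Layer 2: α = (0.82 + 0.098×15)×10⁻⁴ = 2.29×10⁻⁴ K⁻¹
Layer 3: α = (0.82 + 0.098×8.8)×10⁻⁴ = 1.6824×10⁻⁴ K⁻¹
Layer 4: α = (0.82 + 0.098×1.9)×10⁻⁴ = 1.0062×10⁻⁴ K⁻¹
1.2 × 3.074×10⁻⁴ × 160 = 0.0590208 m
740 × 2.29×10⁻⁴ × 0.27 = 0.0457542 m
900–1050 m: 0.29 × 1.6824×10⁻⁴ × 150 = 0.00731844 m
Layer 4: 1800 × 1.0062×10⁻⁴ × 0.38 = 0.06882408 m
Δh = 0.0590208 + 0.0457542 + 0.00731844 + 0.06882408 = 0.18091752 m ≈ 180 mm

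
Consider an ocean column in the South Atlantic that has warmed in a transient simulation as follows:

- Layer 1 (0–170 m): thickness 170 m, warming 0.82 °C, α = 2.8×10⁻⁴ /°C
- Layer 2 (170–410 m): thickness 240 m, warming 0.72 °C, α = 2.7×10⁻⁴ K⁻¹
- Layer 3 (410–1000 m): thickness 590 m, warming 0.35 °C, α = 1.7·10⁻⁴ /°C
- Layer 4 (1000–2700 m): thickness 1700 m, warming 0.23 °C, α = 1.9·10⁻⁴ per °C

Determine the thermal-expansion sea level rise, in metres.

Layer 1: 0.82 × 2.8×10⁻⁴ × 170 = 0.039032 m
170–410 m: 0.72 × 240 × 2.7×10⁻⁴ = 0.046656 m
1.7×10⁻⁴ × 0.35 × 590 = 0.035105 m
1700 × 0.23 × 1.9×10⁻⁴ = 0.07429 m
Δh = 0.039032 + 0.046656 + 0.035105 + 0.07429 = 0.195083 m

about 0.195 m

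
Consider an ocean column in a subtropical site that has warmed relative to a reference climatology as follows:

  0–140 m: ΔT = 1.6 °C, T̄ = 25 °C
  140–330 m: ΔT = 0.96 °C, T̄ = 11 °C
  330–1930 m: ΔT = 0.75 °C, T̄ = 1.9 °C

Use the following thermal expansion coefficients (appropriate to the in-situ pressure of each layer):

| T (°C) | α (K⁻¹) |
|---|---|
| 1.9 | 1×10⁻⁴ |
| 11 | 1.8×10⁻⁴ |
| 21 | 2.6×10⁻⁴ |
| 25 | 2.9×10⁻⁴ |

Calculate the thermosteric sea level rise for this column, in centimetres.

Δh ≈ 21.8 cm

Layer 1 at 25 °C → α = 2.9×10⁻⁴ K⁻¹
Layer 2 at 11 °C → α = 1.8×10⁻⁴ K⁻¹
Layer 3 at 1.9 °C → α = 1×10⁻⁴ K⁻¹
Layer 1: 140 × 1.6 × 2.9×10⁻⁴ = 0.06496 m
1.8×10⁻⁴ × 190 × 0.96 = 0.032832 m
0.75 × 1×10⁻⁴ × 1600 = 0.12000 m
Δh = 0.06496 + 0.032832 + 0.12000 = 0.217792 m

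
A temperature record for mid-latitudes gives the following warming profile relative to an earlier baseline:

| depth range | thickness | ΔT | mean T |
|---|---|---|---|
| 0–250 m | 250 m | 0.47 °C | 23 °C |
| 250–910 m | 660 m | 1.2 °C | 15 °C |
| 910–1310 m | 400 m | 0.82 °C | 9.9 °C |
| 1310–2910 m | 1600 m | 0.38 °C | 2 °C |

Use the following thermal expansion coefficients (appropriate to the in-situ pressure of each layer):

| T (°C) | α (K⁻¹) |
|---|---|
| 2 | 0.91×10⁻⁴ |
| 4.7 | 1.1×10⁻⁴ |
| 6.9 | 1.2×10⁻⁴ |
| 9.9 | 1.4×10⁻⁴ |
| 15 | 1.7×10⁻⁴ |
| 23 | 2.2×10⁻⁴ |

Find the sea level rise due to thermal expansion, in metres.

0.26 m

Layer 1 at 23 °C → α = 2.2×10⁻⁴ K⁻¹
Layer 2 at 15 °C → α = 1.7×10⁻⁴ K⁻¹
Layer 3 at 9.9 °C → α = 1.4×10⁻⁴ K⁻¹
Layer 4 at 2 °C → α = 0.91×10⁻⁴ K⁻¹
0–250 m: 250 × 0.47 × 2.2×10⁻⁴ = 0.02585 m
250–910 m: 1.2 × 660 × 1.7×10⁻⁴ = 0.13464 m
Layer 3: 1.4×10⁻⁴ × 400 × 0.82 = 0.04592 m
Layer 4: 1600 × 0.91×10⁻⁴ × 0.38 = 0.055328 m
Δh = 0.02585 + 0.13464 + 0.04592 + 0.055328 = 0.261738 m ≈ 0.26 m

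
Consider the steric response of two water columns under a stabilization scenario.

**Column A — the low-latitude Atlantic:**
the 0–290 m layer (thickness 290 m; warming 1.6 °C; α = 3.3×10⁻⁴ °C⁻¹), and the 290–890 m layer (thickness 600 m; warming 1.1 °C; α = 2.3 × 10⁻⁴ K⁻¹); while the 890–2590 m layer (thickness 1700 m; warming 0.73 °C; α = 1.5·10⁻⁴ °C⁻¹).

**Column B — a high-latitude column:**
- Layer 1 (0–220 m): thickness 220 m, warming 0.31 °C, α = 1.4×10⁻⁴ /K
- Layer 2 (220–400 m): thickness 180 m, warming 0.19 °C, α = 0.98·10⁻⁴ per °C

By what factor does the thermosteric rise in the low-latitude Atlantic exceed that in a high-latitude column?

a factor of 38

A 290 × 1.6 × 3.3×10⁻⁴ = 0.15312 m
A Layer 2: 2.3×10⁻⁴ × 1.1 × 600 = 0.15180 m
A 0.73 × 1700 × 1.5×10⁻⁴ = 0.18615 m
A total: 0.49107 m
B 0–220 m: 0.31 × 220 × 1.4×10⁻⁴ = 0.009548 m
B 220–400 m: 0.19 × 180 × 0.98×10⁻⁴ = 0.0033516 m
B total: 0.0128996 m
Ratio: 0.49107 / 0.0128996 ≈ 38.07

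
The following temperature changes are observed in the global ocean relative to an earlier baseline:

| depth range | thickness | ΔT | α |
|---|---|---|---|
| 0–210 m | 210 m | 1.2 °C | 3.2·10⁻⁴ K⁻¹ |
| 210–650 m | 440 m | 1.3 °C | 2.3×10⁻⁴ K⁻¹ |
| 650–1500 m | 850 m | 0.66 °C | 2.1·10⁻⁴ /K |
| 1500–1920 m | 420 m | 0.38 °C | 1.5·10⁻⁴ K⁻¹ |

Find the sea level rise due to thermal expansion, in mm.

Layer 1: 1.2 × 3.2×10⁻⁴ × 210 = 0.08064 m
Layer 2: 440 × 2.3×10⁻⁴ × 1.3 = 0.13156 m
650–1500 m: 850 × 0.66 × 2.1×10⁻⁴ = 0.11781 m
0.38 × 420 × 1.5×10⁻⁴ = 0.02394 m
Δh = 0.08064 + 0.13156 + 0.11781 + 0.02394 = 0.35395 m

354 mm of thermosteric rise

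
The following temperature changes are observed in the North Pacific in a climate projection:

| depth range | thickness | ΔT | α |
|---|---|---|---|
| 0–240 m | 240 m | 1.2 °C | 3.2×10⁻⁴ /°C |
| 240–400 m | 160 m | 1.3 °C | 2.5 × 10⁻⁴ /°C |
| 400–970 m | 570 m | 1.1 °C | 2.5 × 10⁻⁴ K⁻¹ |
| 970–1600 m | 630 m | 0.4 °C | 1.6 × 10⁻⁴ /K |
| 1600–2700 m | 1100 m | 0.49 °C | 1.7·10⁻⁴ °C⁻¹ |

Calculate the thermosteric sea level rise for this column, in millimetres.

Δh = 433 mm

0–240 m: 240 × 3.2×10⁻⁴ × 1.2 = 0.09216 m
Layer 2: 1.3 × 2.5×10⁻⁴ × 160 = 0.05200 m
570 × 2.5×10⁻⁴ × 1.1 = 0.15675 m
0.4 × 630 × 1.6×10⁻⁴ = 0.04032 m
Layer 5: 0.49 × 1100 × 1.7×10⁻⁴ = 0.09163 m
Δh = 0.09216 + 0.05200 + 0.15675 + 0.04032 + 0.09163 = 0.43286 m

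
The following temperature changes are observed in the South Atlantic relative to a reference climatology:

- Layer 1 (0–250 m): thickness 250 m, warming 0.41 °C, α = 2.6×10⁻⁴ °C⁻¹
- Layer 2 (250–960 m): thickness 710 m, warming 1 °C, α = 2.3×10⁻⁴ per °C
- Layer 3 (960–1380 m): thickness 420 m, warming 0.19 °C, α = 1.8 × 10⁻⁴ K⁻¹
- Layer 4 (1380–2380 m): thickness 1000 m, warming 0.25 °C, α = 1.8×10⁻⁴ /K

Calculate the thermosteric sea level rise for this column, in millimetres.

about 249 mm

2.6×10⁻⁴ × 250 × 0.41 = 0.02665 m
2.3×10⁻⁴ × 710 × 1 = 0.16330 m
960–1380 m: 1.8×10⁻⁴ × 0.19 × 420 = 0.014364 m
0.25 × 1000 × 1.8×10⁻⁴ = 0.04500 m
Δh = 0.02665 + 0.16330 + 0.014364 + 0.04500 = 0.249314 m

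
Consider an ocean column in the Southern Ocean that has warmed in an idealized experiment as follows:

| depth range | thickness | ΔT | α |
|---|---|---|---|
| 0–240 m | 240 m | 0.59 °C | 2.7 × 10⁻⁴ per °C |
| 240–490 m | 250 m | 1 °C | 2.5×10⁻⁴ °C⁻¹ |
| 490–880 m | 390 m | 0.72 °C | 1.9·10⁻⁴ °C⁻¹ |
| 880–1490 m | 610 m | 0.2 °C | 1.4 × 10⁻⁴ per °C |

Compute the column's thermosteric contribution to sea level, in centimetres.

Layer 1: 0.59 × 240 × 2.7×10⁻⁴ = 0.038232 m
240–490 m: 250 × 2.5×10⁻⁴ × 1 = 0.06250 m
490–880 m: 0.72 × 1.9×10⁻⁴ × 390 = 0.053352 m
610 × 1.4×10⁻⁴ × 0.2 = 0.01708 m
Δh = 0.038232 + 0.06250 + 0.053352 + 0.01708 = 0.171164 m

Δh ≈ 17.1 cm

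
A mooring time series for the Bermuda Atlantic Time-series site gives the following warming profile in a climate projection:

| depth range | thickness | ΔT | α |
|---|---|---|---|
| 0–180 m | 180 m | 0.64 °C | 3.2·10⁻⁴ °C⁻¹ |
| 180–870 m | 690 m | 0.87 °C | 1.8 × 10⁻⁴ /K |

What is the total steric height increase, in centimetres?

Layer 1: 180 × 0.64 × 3.2×10⁻⁴ = 0.036864 m
1.8×10⁻⁴ × 0.87 × 690 = 0.108054 m
Δh = 0.036864 + 0.108054 = 0.144918 m

14 cm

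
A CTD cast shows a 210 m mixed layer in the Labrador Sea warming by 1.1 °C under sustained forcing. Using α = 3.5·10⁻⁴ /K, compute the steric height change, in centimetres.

Δh = αΔT·H = 3.5×10⁻⁴ × 1.1 × 210 = 0.08085 m

Δh ≈ 8.1 cm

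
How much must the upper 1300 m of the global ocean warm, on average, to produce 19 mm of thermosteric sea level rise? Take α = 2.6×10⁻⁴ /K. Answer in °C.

ΔT ≈ 0.056 °C

ΔT = Δh/(αH) = 0.019 / (2.6×10⁻⁴ × 1300) ≈ 0.05621 °C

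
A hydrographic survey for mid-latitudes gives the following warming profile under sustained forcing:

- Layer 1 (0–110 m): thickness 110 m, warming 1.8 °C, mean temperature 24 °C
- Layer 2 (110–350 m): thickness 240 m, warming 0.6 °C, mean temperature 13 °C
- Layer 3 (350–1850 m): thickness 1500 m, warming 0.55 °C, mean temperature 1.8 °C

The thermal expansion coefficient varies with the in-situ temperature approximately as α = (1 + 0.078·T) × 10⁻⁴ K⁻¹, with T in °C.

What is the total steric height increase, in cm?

Layer 1: α = (1 + 0.078×24)×10⁻⁴ = 2.872×10⁻⁴ K⁻¹
Layer 2: α = (1 + 0.078×13)×10⁻⁴ = 2.014×10⁻⁴ K⁻¹
Layer 3: α = (1 + 0.078×1.8)×10⁻⁴ = 1.1404×10⁻⁴ K⁻¹
Layer 1: 110 × 1.8 × 2.872×10⁻⁴ = 0.0568656 m
110–350 m: 240 × 0.6 × 2.014×10⁻⁴ = 0.0290016 m
1500 × 0.55 × 1.1404×10⁻⁴ = 0.094083 m
Δh = 0.0568656 + 0.0290016 + 0.094083 = 0.1799502 m

about 18.0 cm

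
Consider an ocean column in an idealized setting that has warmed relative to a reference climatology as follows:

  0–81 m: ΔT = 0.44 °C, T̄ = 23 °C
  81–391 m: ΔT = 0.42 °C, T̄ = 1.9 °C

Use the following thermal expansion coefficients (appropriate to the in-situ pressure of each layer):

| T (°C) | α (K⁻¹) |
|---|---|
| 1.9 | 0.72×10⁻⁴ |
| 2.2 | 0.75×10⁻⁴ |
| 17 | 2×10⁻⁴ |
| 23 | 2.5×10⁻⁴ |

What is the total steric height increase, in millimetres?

Δh ≈ 18.3 mm

Layer 1 at 23 °C → α = 2.5×10⁻⁴ K⁻¹
Layer 2 at 1.9 °C → α = 0.72×10⁻⁴ K⁻¹
Layer 1: 81 × 0.44 × 2.5×10⁻⁴ = 0.00891 m
81–391 m: 0.72×10⁻⁴ × 310 × 0.42 = 0.0093744 m
Δh = 0.00891 + 0.0093744 = 0.0182844 m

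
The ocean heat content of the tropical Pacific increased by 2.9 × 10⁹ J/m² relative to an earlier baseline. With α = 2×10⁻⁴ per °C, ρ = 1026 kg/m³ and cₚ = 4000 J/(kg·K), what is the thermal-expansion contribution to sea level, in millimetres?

Δh = αQ/(ρcₚ) = 2×10⁻⁴ × 2.9×10⁹ / (1026 × 4000) ≈ 0.14133 m

141 mm of thermosteric rise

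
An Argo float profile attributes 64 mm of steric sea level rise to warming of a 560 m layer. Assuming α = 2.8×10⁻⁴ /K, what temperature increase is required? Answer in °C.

ΔT = Δh/(αH) = 0.064 / (2.8×10⁻⁴ × 560) ≈ 0.4082 °C

about 0.41 °C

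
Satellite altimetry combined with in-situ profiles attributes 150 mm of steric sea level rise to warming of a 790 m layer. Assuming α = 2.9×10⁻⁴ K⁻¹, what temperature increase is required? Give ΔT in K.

ΔT ≈ 0.655 K

ΔT = Δh/(αH) = 0.15 / (2.9×10⁻⁴ × 790) ≈ 0.6547 K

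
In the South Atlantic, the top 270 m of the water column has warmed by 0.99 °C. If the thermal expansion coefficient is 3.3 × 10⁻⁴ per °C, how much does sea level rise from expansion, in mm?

88.2 mm of thermosteric rise

Δh = αΔT·H = 3.3×10⁻⁴ × 0.99 × 270 = 0.088209 m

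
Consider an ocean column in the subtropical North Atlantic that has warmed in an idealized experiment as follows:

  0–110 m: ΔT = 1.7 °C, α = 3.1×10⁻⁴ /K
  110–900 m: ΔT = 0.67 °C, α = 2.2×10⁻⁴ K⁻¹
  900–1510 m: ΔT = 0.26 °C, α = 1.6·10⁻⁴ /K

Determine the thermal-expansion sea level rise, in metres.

about 0.200 m

Layer 1: 3.1×10⁻⁴ × 110 × 1.7 = 0.05797 m
790 × 2.2×10⁻⁴ × 0.67 = 0.116446 m
Layer 3: 0.26 × 610 × 1.6×10⁻⁴ = 0.025376 m
Δh = 0.05797 + 0.116446 + 0.025376 = 0.199792 m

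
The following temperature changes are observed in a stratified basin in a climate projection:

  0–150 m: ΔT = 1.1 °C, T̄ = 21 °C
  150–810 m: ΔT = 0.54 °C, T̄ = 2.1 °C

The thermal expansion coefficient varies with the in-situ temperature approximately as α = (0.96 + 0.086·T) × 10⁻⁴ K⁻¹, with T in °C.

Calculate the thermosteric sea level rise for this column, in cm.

8.6 cm

Layer 1: α = (0.96 + 0.086×21)×10⁻⁴ = 2.766×10⁻⁴ K⁻¹
Layer 2: α = (0.96 + 0.086×2.1)×10⁻⁴ = 1.1406×10⁻⁴ K⁻¹
Layer 1: 150 × 1.1 × 2.766×10⁻⁴ = 0.045639 m
Layer 2: 660 × 0.54 × 1.1406×10⁻⁴ = 0.040650984 m
Δh = 0.045639 + 0.040650984 = 0.086289984 m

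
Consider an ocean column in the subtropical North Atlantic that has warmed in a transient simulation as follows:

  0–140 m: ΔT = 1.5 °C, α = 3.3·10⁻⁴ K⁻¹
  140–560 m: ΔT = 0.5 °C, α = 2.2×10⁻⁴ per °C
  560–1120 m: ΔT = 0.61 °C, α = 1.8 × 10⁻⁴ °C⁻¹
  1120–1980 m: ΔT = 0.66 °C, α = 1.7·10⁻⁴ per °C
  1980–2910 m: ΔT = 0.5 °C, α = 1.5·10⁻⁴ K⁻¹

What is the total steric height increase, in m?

Layer 1: 3.3×10⁻⁴ × 140 × 1.5 = 0.06930 m
Layer 2: 420 × 2.2×10⁻⁴ × 0.5 = 0.04620 m
560–1120 m: 0.61 × 1.8×10⁻⁴ × 560 = 0.061488 m
Layer 4: 0.66 × 1.7×10⁻⁴ × 860 = 0.096492 m
Layer 5: 0.5 × 1.5×10⁻⁴ × 930 = 0.06975 m
Δh = 0.06930 + 0.04620 + 0.061488 + 0.096492 + 0.06975 = 0.34323 m ≈ 0.343 m

0.343 m of thermosteric rise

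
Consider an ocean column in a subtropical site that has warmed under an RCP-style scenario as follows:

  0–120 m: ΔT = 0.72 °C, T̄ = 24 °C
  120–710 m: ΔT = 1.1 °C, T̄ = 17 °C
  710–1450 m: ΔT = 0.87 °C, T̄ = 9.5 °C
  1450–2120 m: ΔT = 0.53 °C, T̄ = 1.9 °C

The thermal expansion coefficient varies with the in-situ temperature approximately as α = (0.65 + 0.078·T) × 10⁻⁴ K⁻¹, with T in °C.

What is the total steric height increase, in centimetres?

about 26.8 cm

Layer 1: α = (0.65 + 0.078×24)×10⁻⁴ = 2.522×10⁻⁴ K⁻¹
Layer 2: α = (0.65 + 0.078×17)×10⁻⁴ = 1.976×10⁻⁴ K⁻¹
Layer 3: α = (0.65 + 0.078×9.5)×10⁻⁴ = 1.391×10⁻⁴ K⁻¹
Layer 4: α = (0.65 + 0.078×1.9)×10⁻⁴ = 0.7982×10⁻⁴ K⁻¹
120 × 0.72 × 2.522×10⁻⁴ = 0.02179008 m
590 × 1.1 × 1.976×10⁻⁴ = 0.1282424 m
740 × 0.87 × 1.391×10⁻⁴ = 0.08955258 m
Layer 4: 670 × 0.7982×10⁻⁴ × 0.53 = 0.028344082 m
Δh = 0.02179008 + 0.1282424 + 0.08955258 + 0.028344082 = 0.267929142 m ≈ 26.8 cm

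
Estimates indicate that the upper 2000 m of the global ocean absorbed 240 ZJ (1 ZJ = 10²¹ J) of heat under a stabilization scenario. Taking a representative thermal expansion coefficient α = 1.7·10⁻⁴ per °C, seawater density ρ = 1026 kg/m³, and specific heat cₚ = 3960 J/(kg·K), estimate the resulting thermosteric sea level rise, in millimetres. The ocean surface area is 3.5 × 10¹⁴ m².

28.7 mm of thermosteric rise

Per unit area: Q = 240×10²¹ / (3.5×10¹⁴) ≈ 6.857×10⁸ J/m²
Δh = αQ/(ρcₚ) = 1.7×10⁻⁴ × 6.857×10⁸ / (1026 × 3960) ≈ 0.028691 m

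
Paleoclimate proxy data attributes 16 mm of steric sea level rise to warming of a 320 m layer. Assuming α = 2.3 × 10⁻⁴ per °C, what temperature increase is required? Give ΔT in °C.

ΔT ≈ 0.217 °C

ΔT = Δh/(αH) = 0.016 / (2.3×10⁻⁴ × 320) ≈ 0.2174 °C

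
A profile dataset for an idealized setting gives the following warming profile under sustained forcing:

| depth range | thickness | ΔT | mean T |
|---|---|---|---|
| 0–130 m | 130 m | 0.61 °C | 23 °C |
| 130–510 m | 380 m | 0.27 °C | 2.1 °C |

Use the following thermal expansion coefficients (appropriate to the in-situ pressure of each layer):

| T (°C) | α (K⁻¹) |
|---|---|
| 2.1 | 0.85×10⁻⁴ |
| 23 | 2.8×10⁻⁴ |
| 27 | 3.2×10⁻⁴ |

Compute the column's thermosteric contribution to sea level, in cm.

about 3.1 cm

Layer 1 at 23 °C → α = 2.8×10⁻⁴ K⁻¹
Layer 2 at 2.1 °C → α = 0.85×10⁻⁴ K⁻¹
Layer 1: 2.8×10⁻⁴ × 130 × 0.61 = 0.022204 m
130–510 m: 0.27 × 380 × 0.85×10⁻⁴ = 0.008721 m
Δh = 0.022204 + 0.008721 = 0.030925 m ≈ 3.1 cm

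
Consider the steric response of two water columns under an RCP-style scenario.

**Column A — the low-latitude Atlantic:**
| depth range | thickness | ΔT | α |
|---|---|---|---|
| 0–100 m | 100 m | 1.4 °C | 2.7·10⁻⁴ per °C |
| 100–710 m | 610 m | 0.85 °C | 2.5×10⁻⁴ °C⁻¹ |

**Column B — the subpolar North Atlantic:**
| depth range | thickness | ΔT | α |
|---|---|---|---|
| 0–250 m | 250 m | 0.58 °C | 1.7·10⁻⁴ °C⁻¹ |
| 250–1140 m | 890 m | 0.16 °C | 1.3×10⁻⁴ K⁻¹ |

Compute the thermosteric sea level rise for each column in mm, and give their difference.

A 0–100 m: 2.7×10⁻⁴ × 100 × 1.4 = 0.03780 m
A Layer 2: 0.85 × 2.5×10⁻⁴ × 610 = 0.129625 m
A total: 0.167425 m
B 0–250 m: 250 × 1.7×10⁻⁴ × 0.58 = 0.02465 m
B Layer 2: 890 × 0.16 × 1.3×10⁻⁴ = 0.018512 m
B total: 0.043162 m
Difference: 0.167425 − 0.043162 = 0.124263 m

A: 170 mm; B: 43 mm; difference 120 mm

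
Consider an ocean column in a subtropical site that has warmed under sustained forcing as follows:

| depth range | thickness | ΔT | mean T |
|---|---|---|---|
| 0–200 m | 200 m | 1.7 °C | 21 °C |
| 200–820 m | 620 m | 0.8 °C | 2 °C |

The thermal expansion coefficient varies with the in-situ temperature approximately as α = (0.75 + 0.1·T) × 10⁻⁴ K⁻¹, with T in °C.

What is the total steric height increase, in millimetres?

Δh = 144 mm

Layer 1: α = (0.75 + 0.1×21)×10⁻⁴ = 2.85×10⁻⁴ K⁻¹
Layer 2: α = (0.75 + 0.1×2)×10⁻⁴ = 0.95×10⁻⁴ K⁻¹
200 × 2.85×10⁻⁴ × 1.7 = 0.09690 m
0.95×10⁻⁴ × 0.8 × 620 = 0.04712 m
Δh = 0.09690 + 0.04712 = 0.14402 m ≈ 144 mm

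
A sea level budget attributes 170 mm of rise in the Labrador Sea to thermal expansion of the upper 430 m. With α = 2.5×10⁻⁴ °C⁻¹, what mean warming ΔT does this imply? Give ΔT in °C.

about 1.58 °C

ΔT = Δh/(αH) = 0.17 / (2.5×10⁻⁴ × 430) ≈ 1.581 °C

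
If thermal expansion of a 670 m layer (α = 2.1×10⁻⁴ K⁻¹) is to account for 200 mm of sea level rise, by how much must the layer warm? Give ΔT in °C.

ΔT = Δh/(αH) = 0.2 / (2.1×10⁻⁴ × 670) ≈ 1.421 °C

ΔT ≈ 1.42 °C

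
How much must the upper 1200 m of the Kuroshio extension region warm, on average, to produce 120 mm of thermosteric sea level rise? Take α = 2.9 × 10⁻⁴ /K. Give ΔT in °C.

ΔT = Δh/(αH) = 0.12 / (2.9×10⁻⁴ × 1200) ≈ 0.3448 °C

ΔT ≈ 0.34 °C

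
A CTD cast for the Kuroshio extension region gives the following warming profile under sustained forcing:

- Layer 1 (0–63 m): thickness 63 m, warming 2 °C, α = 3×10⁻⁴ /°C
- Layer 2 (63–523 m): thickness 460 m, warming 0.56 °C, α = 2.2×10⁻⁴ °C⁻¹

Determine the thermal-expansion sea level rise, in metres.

Δh ≈ 0.0945 m

63 × 3×10⁻⁴ × 2 = 0.03780 m
Layer 2: 460 × 2.2×10⁻⁴ × 0.56 = 0.056672 m
Δh = 0.03780 + 0.056672 = 0.094472 m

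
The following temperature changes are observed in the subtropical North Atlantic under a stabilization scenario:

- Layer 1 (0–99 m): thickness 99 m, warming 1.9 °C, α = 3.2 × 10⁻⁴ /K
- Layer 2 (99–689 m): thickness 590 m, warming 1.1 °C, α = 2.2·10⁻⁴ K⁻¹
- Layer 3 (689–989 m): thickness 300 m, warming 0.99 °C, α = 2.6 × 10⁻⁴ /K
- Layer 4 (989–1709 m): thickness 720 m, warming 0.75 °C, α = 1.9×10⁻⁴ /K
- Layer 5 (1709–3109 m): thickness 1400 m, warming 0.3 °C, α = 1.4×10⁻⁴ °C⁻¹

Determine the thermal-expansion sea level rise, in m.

Layer 1: 99 × 1.9 × 3.2×10⁻⁴ = 0.060192 m
1.1 × 590 × 2.2×10⁻⁴ = 0.14278 m
689–989 m: 300 × 0.99 × 2.6×10⁻⁴ = 0.07722 m
1.9×10⁻⁴ × 720 × 0.75 = 0.10260 m
1400 × 0.3 × 1.4×10⁻⁴ = 0.05880 m
Δh = 0.060192 + 0.14278 + 0.07722 + 0.10260 + 0.05880 = 0.441592 m

about 0.442 m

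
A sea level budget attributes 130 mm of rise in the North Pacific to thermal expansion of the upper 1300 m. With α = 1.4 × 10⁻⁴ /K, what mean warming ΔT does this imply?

ΔT ≈ 0.714 °C

ΔT = Δh/(αH) = 0.13 / (1.4×10⁻⁴ × 1300) ≈ 0.7143 °C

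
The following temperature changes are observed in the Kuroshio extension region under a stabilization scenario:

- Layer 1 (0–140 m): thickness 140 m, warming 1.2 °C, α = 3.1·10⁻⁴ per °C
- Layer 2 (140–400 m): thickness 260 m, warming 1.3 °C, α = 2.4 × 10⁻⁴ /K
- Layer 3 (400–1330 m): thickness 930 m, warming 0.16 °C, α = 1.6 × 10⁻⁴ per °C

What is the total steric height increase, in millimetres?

Δh ≈ 157 mm

3.1×10⁻⁴ × 140 × 1.2 = 0.05208 m
140–400 m: 2.4×10⁻⁴ × 260 × 1.3 = 0.08112 m
0.16 × 930 × 1.6×10⁻⁴ = 0.023808 m
Δh = 0.05208 + 0.08112 + 0.023808 = 0.157008 m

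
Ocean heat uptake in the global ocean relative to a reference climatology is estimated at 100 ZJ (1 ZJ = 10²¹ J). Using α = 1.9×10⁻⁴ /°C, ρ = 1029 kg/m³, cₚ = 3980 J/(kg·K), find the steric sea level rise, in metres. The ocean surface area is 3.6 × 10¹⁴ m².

0.0129 m

Per unit area: Q = 100×10²¹ / (3.6×10¹⁴) ≈ 2.778×10⁸ J/m²
Δh = αQ/(ρcₚ) = 1.9×10⁻⁴ × 2.778×10⁸ / (1029 × 3980) ≈ 0.012888 m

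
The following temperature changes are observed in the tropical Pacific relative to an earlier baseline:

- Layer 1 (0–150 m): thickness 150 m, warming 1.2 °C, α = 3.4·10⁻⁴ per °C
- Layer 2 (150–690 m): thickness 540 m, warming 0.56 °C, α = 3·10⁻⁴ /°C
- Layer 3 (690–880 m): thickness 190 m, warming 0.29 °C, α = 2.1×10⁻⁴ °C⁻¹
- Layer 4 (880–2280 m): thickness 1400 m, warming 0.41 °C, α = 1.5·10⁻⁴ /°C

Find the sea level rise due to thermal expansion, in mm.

0–150 m: 150 × 3.4×10⁻⁴ × 1.2 = 0.06120 m
Layer 2: 540 × 0.56 × 3×10⁻⁴ = 0.09072 m
2.1×10⁻⁴ × 190 × 0.29 = 0.011571 m
1.5×10⁻⁴ × 1400 × 0.41 = 0.08610 m
Δh = 0.06120 + 0.09072 + 0.011571 + 0.08610 = 0.249591 m

Δh = 250 mm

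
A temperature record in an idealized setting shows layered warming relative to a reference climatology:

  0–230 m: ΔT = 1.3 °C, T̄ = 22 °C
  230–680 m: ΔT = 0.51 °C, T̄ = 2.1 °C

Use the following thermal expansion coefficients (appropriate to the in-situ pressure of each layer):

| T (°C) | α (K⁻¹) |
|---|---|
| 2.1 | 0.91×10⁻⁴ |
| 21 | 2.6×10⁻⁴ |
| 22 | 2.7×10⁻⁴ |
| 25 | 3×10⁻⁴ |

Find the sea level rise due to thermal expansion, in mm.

Layer 1 at 22 °C → α = 2.7×10⁻⁴ K⁻¹
Layer 2 at 2.1 °C → α = 0.91×10⁻⁴ K⁻¹
0–230 m: 2.7×10⁻⁴ × 230 × 1.3 = 0.08073 m
Layer 2: 0.51 × 0.91×10⁻⁴ × 450 = 0.0208845 m
Δh = 0.08073 + 0.0208845 = 0.1016145 m

102 mm of thermosteric rise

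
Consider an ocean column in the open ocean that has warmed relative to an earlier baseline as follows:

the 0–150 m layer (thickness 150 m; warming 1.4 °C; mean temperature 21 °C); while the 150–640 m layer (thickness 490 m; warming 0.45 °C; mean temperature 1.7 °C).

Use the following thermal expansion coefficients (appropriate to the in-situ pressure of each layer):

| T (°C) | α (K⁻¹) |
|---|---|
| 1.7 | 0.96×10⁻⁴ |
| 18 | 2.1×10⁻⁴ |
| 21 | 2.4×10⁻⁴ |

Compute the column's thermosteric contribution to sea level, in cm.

Layer 1 at 21 °C → α = 2.4×10⁻⁴ K⁻¹
Layer 2 at 1.7 °C → α = 0.96×10⁻⁴ K⁻¹
0–150 m: 150 × 1.4 × 2.4×10⁻⁴ = 0.05040 m
0.45 × 0.96×10⁻⁴ × 490 = 0.021168 m
Δh = 0.05040 + 0.021168 = 0.071568 m ≈ 7.16 cm

Δh ≈ 7.16 cm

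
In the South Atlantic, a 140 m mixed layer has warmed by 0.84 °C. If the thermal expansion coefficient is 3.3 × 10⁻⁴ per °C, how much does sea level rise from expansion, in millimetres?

Δh = 38.8 mm

Δh = αΔT·H = 3.3×10⁻⁴ × 0.84 × 140 = 0.038808 m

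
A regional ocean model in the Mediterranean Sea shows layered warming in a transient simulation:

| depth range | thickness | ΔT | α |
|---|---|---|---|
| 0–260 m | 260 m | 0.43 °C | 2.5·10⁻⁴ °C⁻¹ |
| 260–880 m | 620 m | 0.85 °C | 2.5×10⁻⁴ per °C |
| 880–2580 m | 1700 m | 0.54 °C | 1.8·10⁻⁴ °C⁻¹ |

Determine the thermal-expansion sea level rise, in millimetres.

about 325 mm

Layer 1: 2.5×10⁻⁴ × 260 × 0.43 = 0.02795 m
260–880 m: 2.5×10⁻⁴ × 620 × 0.85 = 0.13175 m
Layer 3: 1700 × 0.54 × 1.8×10⁻⁴ = 0.16524 m
Δh = 0.02795 + 0.13175 + 0.16524 = 0.32494 m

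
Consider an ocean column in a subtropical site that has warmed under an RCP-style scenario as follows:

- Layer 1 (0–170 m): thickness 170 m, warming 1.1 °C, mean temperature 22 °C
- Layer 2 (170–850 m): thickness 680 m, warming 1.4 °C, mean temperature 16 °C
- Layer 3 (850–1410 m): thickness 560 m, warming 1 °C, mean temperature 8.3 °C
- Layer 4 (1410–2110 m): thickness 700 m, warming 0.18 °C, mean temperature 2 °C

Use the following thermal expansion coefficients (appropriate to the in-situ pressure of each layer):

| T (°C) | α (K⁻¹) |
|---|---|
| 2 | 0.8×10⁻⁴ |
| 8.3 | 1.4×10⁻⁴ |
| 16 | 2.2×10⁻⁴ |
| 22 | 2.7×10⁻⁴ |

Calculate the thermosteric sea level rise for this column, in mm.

348 mm of thermosteric rise

Layer 1 at 22 °C → α = 2.7×10⁻⁴ K⁻¹
Layer 2 at 16 °C → α = 2.2×10⁻⁴ K⁻¹
Layer 3 at 8.3 °C → α = 1.4×10⁻⁴ K⁻¹
Layer 4 at 2 °C → α = 0.8×10⁻⁴ K⁻¹
0–170 m: 170 × 2.7×10⁻⁴ × 1.1 = 0.05049 m
Layer 2: 680 × 2.2×10⁻⁴ × 1.4 = 0.20944 m
560 × 1 × 1.4×10⁻⁴ = 0.07840 m
Layer 4: 0.8×10⁻⁴ × 0.18 × 700 = 0.01008 m
Δh = 0.05049 + 0.20944 + 0.07840 + 0.01008 = 0.34841 m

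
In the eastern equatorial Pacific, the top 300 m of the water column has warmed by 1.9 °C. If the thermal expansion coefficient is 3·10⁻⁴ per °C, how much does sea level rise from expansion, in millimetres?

Δh = αΔT·H = 3×10⁻⁴ × 1.9 × 300 = 0.17100 m

Δh ≈ 170 mm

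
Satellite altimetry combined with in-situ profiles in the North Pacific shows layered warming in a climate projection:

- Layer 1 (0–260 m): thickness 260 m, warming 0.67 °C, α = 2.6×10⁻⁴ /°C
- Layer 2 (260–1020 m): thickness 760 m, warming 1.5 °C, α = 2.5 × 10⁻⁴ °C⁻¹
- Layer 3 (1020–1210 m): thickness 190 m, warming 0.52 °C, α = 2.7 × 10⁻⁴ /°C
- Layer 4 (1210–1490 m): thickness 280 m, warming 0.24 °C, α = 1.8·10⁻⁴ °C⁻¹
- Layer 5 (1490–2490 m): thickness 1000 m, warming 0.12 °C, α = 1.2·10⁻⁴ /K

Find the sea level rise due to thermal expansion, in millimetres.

0–260 m: 0.67 × 260 × 2.6×10⁻⁴ = 0.045292 m
260–1020 m: 1.5 × 760 × 2.5×10⁻⁴ = 0.28500 m
Layer 3: 0.52 × 190 × 2.7×10⁻⁴ = 0.026676 m
1.8×10⁻⁴ × 0.24 × 280 = 0.012096 m
1490–2490 m: 1.2×10⁻⁴ × 0.12 × 1000 = 0.01440 m
Δh = 0.045292 + 0.28500 + 0.026676 + 0.012096 + 0.01440 = 0.383464 m

383 mm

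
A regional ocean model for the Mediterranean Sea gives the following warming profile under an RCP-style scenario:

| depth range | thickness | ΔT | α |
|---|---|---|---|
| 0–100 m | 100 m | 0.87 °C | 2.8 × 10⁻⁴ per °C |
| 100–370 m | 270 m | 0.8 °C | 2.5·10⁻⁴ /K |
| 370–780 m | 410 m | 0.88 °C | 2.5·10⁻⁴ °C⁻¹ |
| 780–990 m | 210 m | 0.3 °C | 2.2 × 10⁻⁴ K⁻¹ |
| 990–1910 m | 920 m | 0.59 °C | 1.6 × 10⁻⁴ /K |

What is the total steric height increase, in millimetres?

Δh = 270 mm

100 × 0.87 × 2.8×10⁻⁴ = 0.02436 m
100–370 m: 270 × 0.8 × 2.5×10⁻⁴ = 0.05400 m
2.5×10⁻⁴ × 0.88 × 410 = 0.09020 m
210 × 2.2×10⁻⁴ × 0.3 = 0.01386 m
920 × 1.6×10⁻⁴ × 0.59 = 0.086848 m
Δh = 0.02436 + 0.05400 + 0.09020 + 0.01386 + 0.086848 = 0.269268 m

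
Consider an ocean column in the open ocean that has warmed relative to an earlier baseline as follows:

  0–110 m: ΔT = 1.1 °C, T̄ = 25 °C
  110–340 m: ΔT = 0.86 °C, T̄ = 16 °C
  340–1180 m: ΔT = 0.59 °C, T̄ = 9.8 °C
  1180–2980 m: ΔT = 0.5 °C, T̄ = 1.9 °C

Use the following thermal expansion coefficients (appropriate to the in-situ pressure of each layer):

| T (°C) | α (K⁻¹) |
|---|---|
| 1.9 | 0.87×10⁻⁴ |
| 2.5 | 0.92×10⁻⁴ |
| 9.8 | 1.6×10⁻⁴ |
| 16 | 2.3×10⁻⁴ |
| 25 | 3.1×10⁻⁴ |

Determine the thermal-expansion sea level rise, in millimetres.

Layer 1 at 25 °C → α = 3.1×10⁻⁴ K⁻¹
Layer 2 at 16 °C → α = 2.3×10⁻⁴ K⁻¹
Layer 3 at 9.8 °C → α = 1.6×10⁻⁴ K⁻¹
Layer 4 at 1.9 °C → α = 0.87×10⁻⁴ K⁻¹
3.1×10⁻⁴ × 110 × 1.1 = 0.03751 m
Layer 2: 230 × 0.86 × 2.3×10⁻⁴ = 0.045494 m
1.6×10⁻⁴ × 840 × 0.59 = 0.079296 m
Layer 4: 0.5 × 0.87×10⁻⁴ × 1800 = 0.07830 m
Δh = 0.03751 + 0.045494 + 0.079296 + 0.07830 = 0.24060 m ≈ 240 mm

Δh ≈ 240 mm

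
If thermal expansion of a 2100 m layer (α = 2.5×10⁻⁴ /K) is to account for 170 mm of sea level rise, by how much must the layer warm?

about 0.324 K

ΔT = Δh/(αH) = 0.17 / (2.5×10⁻⁴ × 2100) ≈ 0.3238 K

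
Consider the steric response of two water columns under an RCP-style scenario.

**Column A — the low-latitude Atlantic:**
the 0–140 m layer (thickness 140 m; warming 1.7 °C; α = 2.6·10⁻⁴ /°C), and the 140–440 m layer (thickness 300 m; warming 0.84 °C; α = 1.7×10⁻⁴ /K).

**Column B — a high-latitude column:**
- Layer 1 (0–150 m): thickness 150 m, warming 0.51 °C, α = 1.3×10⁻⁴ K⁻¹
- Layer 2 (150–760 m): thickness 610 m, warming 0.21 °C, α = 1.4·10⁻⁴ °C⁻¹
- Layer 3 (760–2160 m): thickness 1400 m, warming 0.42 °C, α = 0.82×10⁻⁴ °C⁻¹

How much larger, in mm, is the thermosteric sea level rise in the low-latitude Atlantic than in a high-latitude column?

28.6 mm

A 0–140 m: 140 × 2.6×10⁻⁴ × 1.7 = 0.06188 m
A 1.7×10⁻⁴ × 300 × 0.84 = 0.04284 m
A total: 0.10472 m
B 1.3×10⁻⁴ × 0.51 × 150 = 0.009945 m
B 1.4×10⁻⁴ × 0.21 × 610 = 0.017934 m
B 0.42 × 1400 × 0.82×10⁻⁴ = 0.048216 m
B total: 0.076095 m
Difference: 0.10472 − 0.076095 = 0.028625 m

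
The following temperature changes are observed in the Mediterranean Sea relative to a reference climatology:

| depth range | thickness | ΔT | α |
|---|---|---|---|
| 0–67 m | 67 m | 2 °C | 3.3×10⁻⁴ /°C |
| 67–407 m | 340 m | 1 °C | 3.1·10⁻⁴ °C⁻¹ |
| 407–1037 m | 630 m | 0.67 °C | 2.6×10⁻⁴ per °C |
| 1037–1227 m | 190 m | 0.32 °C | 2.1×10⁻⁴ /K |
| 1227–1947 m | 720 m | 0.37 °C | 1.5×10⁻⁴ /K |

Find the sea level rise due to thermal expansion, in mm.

Layer 1: 67 × 3.3×10⁻⁴ × 2 = 0.04422 m
Layer 2: 1 × 340 × 3.1×10⁻⁴ = 0.10540 m
Layer 3: 630 × 0.67 × 2.6×10⁻⁴ = 0.109746 m
Layer 4: 190 × 2.1×10⁻⁴ × 0.32 = 0.012768 m
0.37 × 1.5×10⁻⁴ × 720 = 0.03996 m
Δh = 0.04422 + 0.10540 + 0.109746 + 0.012768 + 0.03996 = 0.312094 m

Δh ≈ 312 mm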